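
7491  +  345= 7836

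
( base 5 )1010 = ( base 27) 4m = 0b10000010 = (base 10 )130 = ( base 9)154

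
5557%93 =70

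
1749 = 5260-3511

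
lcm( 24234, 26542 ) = 557382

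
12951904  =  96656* 134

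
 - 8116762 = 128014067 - 136130829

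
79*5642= 445718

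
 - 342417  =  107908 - 450325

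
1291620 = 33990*38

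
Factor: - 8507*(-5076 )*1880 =2^5 * 3^3*5^1*47^3*181^1  =  81181280160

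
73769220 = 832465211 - 758695991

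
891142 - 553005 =338137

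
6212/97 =64+4/97 = 64.04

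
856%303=250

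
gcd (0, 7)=7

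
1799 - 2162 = -363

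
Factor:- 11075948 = -2^2*13^1 * 212999^1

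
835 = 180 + 655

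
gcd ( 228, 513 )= 57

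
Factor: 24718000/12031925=988720/481277  =  2^4 * 5^1*17^1*241^( - 1 )*727^1*1997^( - 1)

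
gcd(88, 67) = 1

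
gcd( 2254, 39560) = 46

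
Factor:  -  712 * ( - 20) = 14240 = 2^5*5^1*89^1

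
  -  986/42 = - 24 + 11/21=-23.48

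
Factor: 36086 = 2^1*18043^1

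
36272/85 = 426+62/85 = 426.73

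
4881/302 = 16 + 49/302 = 16.16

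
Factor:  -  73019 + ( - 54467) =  -2^1*63743^1 = -127486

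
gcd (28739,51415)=1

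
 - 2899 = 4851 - 7750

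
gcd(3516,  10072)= 4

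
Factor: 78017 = 78017^1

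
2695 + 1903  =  4598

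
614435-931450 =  - 317015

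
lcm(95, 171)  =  855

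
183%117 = 66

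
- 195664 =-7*27952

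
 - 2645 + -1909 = -4554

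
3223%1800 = 1423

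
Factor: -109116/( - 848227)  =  2^2*3^2  *  7^1*433^1*848227^(-1)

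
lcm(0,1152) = 0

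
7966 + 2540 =10506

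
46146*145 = 6691170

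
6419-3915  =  2504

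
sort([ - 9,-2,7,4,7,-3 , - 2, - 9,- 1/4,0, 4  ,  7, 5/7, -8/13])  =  [ - 9 , - 9,-3, - 2, - 2,-8/13,  -  1/4,0 , 5/7,4,4,7, 7, 7]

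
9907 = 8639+1268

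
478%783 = 478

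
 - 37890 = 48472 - 86362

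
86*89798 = 7722628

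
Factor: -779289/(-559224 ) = 301/216 = 2^(  -  3)*3^( - 3)*7^1* 43^1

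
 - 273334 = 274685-548019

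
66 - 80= -14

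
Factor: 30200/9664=25/8 = 2^(- 3)* 5^2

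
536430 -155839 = 380591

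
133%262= 133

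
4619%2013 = 593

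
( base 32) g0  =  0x200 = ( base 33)FH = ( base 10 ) 512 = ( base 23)M6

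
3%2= 1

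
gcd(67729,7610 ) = 761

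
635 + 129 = 764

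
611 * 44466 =27168726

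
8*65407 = 523256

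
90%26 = 12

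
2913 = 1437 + 1476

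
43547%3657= 3320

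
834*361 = 301074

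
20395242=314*64953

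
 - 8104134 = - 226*35859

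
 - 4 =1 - 5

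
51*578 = 29478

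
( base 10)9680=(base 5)302210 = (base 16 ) 25d0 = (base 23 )I6K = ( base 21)10JK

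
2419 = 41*59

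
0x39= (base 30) 1r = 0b111001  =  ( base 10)57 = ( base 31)1q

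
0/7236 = 0 = 0.00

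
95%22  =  7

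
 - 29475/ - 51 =577+16/17 = 577.94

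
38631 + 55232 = 93863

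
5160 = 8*645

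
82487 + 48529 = 131016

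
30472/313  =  97 + 111/313 = 97.35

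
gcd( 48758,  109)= 1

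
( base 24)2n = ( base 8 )107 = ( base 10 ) 71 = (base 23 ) 32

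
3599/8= 449 + 7/8 =449.88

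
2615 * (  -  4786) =- 12515390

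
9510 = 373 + 9137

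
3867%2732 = 1135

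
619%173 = 100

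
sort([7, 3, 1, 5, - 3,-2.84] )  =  [- 3, - 2.84, 1, 3, 5,  7] 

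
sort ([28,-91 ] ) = [ - 91, 28]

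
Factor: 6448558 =2^1*31^1*104009^1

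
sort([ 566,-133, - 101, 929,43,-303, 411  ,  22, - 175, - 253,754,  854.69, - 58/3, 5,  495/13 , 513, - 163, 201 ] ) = [ - 303, - 253, - 175, - 163, - 133,-101, -58/3, 5, 22,  495/13, 43, 201,411, 513,566 , 754, 854.69, 929 ]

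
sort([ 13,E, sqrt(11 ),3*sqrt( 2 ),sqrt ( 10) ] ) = [ E,sqrt ( 10), sqrt(11 ),3*sqrt( 2), 13]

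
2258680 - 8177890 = -5919210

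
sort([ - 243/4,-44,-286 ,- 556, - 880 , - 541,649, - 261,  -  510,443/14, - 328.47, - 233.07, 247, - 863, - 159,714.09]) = [  -  880, - 863, - 556, - 541, - 510,-328.47, - 286, - 261, - 233.07, - 159, - 243/4, - 44,443/14,247, 649, 714.09 ] 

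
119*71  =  8449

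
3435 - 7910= - 4475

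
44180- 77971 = - 33791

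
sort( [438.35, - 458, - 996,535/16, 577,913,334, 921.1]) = [-996, - 458, 535/16,334,  438.35, 577 , 913, 921.1]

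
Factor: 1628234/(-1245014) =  - 814117/622507 = - 29^1*67^1 * 419^1*509^ (  -  1)*1223^( - 1 )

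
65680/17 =65680/17 = 3863.53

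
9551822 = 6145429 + 3406393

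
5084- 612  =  4472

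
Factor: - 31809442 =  - 2^1 * 7^1*2272103^1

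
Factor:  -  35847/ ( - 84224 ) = 5121/12032 =2^ (-8)*3^2*47^(-1)*569^1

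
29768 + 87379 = 117147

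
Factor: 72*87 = 2^3*3^3*29^1 = 6264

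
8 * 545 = 4360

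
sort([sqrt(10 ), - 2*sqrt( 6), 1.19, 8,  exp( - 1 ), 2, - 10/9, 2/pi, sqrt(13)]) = [ - 2*sqrt ( 6), -10/9,exp( - 1 ),  2/pi, 1.19, 2,  sqrt(10),sqrt ( 13 ), 8 ] 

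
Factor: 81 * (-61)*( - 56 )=276696  =  2^3*3^4*7^1 *61^1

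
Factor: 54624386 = 2^1*97^1*271^1 *1039^1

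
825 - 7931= - 7106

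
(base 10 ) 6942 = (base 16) 1B1E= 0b1101100011110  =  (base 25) B2H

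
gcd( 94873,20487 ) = 1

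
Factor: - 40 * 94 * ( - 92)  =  2^6*5^1*23^1*47^1 = 345920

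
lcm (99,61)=6039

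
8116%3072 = 1972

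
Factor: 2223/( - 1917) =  - 3^( - 1)*13^1*19^1 * 71^( - 1) = - 247/213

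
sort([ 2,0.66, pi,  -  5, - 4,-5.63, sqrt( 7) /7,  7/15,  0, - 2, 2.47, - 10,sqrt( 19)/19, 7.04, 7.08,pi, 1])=[ - 10, - 5.63,  -  5, - 4, - 2,0, sqrt(19)/19,sqrt(7)/7, 7/15, 0.66,1, 2,2.47, pi,pi, 7.04, 7.08 ]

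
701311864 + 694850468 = 1396162332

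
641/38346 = 641/38346 = 0.02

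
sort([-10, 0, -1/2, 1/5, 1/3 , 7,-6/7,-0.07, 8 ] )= [ - 10, - 6/7,-1/2,-0.07,0, 1/5 , 1/3,7, 8 ]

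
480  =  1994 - 1514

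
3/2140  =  3/2140  =  0.00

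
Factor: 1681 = 41^2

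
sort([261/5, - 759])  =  [ - 759, 261/5]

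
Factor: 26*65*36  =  60840 = 2^3*3^2*5^1*13^2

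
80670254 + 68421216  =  149091470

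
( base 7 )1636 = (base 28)nk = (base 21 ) 1ad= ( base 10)664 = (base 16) 298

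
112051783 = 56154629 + 55897154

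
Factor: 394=2^1*197^1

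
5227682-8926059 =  - 3698377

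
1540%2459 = 1540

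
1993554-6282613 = -4289059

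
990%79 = 42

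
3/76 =3/76 = 0.04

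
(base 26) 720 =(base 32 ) 4LG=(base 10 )4784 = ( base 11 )365a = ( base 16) 12b0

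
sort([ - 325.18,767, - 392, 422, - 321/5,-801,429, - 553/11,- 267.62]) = [-801, - 392, - 325.18,-267.62, - 321/5, - 553/11,422,429,767]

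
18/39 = 6/13  =  0.46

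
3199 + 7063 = 10262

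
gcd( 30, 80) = 10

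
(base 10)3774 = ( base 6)25250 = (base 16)EBE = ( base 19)A8C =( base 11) 2921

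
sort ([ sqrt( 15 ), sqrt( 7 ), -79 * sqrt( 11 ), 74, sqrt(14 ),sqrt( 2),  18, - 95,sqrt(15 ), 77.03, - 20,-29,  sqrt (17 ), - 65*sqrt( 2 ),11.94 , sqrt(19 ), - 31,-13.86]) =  [  -  79*sqrt ( 11 ), - 95 ,-65*sqrt(2), - 31,-29 , - 20, - 13.86, sqrt(2), sqrt( 7 ), sqrt(14),  sqrt(15), sqrt(15), sqrt( 17 ),sqrt( 19 ), 11.94,18,74,77.03]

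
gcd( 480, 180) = 60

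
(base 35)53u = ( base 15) 1CC5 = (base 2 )1100001110100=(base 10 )6260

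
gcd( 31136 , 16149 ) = 7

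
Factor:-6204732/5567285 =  - 2^2*3^1*5^( - 1) *19^( - 1 ) * 58603^( - 1)*517061^1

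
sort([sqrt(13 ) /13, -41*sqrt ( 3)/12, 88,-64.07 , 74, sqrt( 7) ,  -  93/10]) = [ - 64.07,-93/10,-41 * sqrt( 3)/12  ,  sqrt(13)/13,sqrt( 7),74,88]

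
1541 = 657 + 884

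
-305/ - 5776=305/5776 = 0.05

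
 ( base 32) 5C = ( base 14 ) C4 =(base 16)ac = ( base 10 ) 172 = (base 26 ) 6G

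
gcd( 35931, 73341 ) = 87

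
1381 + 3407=4788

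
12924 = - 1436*( - 9 ) 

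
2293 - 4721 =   -  2428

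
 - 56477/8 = - 7060 + 3/8 = -  7059.62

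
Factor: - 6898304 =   -  2^7*7^1 * 7699^1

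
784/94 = 8 + 16/47 = 8.34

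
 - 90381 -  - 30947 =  - 59434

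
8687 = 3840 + 4847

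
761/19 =761/19 = 40.05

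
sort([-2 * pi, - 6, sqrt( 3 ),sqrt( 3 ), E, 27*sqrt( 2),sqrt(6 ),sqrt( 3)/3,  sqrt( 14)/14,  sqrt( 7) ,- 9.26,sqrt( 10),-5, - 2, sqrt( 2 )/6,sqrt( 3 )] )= [ - 9.26, - 2*pi, - 6, - 5, -2, sqrt ( 2 ) /6, sqrt(14 )/14,sqrt(3)/3, sqrt( 3), sqrt(3) , sqrt(3 ) , sqrt (6 ), sqrt( 7 ),  E,sqrt( 10),  27*sqrt(2)] 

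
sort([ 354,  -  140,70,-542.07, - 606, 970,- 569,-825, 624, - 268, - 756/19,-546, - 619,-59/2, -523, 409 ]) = [ - 825 , - 619, -606,-569,-546,-542.07,-523,-268,-140, - 756/19, - 59/2,70,354,409,624,970 ]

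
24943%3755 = 2413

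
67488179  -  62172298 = 5315881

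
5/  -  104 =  - 1 + 99/104 = - 0.05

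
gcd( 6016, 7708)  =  188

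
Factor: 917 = 7^1*131^1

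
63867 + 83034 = 146901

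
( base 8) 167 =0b1110111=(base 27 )4b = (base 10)119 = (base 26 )4F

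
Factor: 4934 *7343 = 2^1*7^1 * 1049^1*2467^1 =36230362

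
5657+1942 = 7599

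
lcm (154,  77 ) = 154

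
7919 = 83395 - 75476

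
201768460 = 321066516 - 119298056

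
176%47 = 35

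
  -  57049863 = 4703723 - 61753586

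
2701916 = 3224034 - 522118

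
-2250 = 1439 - 3689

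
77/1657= 77/1657 =0.05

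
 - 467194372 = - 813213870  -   - 346019498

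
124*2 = 248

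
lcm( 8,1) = 8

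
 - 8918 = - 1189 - 7729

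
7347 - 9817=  - 2470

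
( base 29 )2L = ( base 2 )1001111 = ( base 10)79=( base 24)37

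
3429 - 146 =3283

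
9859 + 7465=17324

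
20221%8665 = 2891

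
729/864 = 27/32   =  0.84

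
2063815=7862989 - 5799174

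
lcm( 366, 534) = 32574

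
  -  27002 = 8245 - 35247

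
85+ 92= 177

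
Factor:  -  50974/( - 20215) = 2^1*5^( - 1 ) * 7^1*11^1*13^(-1)*311^( - 1)*331^1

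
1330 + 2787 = 4117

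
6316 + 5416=11732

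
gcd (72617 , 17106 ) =1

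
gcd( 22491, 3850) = 7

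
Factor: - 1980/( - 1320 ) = 3/2=2^(-1)*3^1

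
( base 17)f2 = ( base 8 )401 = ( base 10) 257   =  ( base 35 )7c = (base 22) BF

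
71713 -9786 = 61927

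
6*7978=47868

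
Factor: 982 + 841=1823 = 1823^1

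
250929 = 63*3983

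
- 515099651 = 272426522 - 787526173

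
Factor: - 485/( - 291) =3^(- 1)*5^1  =  5/3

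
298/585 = 298/585 = 0.51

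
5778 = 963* 6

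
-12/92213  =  -1 + 92201/92213 = -0.00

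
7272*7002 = 50918544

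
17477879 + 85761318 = 103239197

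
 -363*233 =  - 84579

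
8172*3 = 24516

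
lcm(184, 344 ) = 7912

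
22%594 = 22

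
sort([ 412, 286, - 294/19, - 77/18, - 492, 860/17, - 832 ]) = [ - 832, - 492, - 294/19  , -77/18, 860/17,286,412 ]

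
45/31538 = 45/31538 = 0.00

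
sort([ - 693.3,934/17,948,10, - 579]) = [- 693.3,-579,10,934/17, 948 ] 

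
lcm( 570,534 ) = 50730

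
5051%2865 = 2186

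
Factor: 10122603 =3^1*3374201^1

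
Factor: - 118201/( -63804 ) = 2^( - 2 ) * 3^( - 1) *13^( - 1 )*17^2 = 289/156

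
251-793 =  - 542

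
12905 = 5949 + 6956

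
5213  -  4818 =395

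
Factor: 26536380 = 2^2*3^1*5^1* 13^2*2617^1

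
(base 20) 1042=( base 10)8082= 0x1f92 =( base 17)1AG7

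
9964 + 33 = 9997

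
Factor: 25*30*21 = 2^1 * 3^2*5^3 * 7^1 = 15750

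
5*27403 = 137015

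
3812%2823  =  989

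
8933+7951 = 16884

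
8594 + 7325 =15919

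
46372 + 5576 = 51948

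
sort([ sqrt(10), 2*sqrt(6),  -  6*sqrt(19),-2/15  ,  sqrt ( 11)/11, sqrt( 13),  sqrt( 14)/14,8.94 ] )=[ - 6* sqrt(19 ),-2/15, sqrt(14)/14, sqrt( 11)/11,sqrt (10),sqrt( 13), 2*sqrt(6 ), 8.94]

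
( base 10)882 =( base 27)15i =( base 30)TC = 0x372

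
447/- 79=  - 447/79 = - 5.66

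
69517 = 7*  9931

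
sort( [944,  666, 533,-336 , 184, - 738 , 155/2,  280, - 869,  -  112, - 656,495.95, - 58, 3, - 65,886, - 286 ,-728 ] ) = [-869, - 738,-728 , - 656,- 336, -286, - 112,  -  65,-58,3,  155/2,184, 280, 495.95,533 , 666 , 886, 944]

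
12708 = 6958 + 5750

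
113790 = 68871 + 44919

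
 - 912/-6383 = 912/6383 = 0.14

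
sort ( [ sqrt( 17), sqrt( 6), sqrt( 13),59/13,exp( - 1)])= [ exp(- 1), sqrt ( 6),sqrt(13), sqrt( 17 ), 59/13]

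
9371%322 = 33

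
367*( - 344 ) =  - 126248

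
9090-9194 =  - 104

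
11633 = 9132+2501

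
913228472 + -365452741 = 547775731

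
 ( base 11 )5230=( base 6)52030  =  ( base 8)15422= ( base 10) 6930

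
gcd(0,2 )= 2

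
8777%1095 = 17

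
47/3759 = 47/3759=0.01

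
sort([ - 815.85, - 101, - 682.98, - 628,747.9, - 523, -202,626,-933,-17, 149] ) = [-933, - 815.85,- 682.98, -628,-523, - 202, - 101 ,-17, 149,626,747.9]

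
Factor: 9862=2^1*4931^1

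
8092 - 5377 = 2715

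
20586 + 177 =20763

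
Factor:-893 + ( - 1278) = -13^1*167^1  =  - 2171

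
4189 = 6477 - 2288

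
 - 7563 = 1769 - 9332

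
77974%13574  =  10104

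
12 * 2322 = 27864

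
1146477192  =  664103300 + 482373892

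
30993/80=387 + 33/80=387.41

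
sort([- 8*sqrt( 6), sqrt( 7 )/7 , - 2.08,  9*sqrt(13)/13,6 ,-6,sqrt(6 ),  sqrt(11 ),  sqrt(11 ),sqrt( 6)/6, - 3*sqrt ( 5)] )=[ -8*sqrt(6 ), - 3*sqrt ( 5), - 6, - 2.08, sqrt( 7 ) /7,  sqrt( 6)/6, sqrt(6),9*sqrt (13)/13, sqrt( 11),sqrt( 11 ), 6 ] 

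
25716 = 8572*3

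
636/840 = 53/70 = 0.76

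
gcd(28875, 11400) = 75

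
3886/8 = 485  +  3/4  =  485.75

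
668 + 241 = 909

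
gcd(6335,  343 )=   7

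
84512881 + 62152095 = 146664976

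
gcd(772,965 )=193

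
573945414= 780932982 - 206987568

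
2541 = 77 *33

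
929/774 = 1+ 155/774  =  1.20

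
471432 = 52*9066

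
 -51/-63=17/21 = 0.81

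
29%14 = 1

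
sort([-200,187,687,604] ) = [ - 200, 187,604, 687]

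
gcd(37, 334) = 1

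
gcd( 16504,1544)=8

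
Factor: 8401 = 31^1*271^1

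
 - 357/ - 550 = 357/550  =  0.65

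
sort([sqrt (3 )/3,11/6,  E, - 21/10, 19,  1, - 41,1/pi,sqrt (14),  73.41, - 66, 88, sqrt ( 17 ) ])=[ - 66, - 41, - 21/10 , 1/pi, sqrt( 3 ) /3,1 , 11/6,E,sqrt ( 14),sqrt(17 ),  19,73.41,  88] 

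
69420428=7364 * 9427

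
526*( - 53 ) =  - 27878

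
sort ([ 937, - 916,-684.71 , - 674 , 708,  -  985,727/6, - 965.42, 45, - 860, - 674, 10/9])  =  [ - 985, -965.42, -916, -860, -684.71,  -  674, - 674, 10/9, 45,727/6,708,937 ] 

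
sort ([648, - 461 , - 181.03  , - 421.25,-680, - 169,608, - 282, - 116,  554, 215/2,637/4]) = [ -680,-461,  -  421.25,  -  282, - 181.03,  -  169, - 116,  215/2,637/4,554,608, 648 ]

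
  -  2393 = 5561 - 7954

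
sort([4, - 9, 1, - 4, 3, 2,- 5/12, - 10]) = [ - 10,-9, - 4, - 5/12,1, 2, 3, 4 ] 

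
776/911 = 776/911 = 0.85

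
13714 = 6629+7085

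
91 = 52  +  39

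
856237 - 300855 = 555382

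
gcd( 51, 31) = 1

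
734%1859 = 734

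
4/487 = 4/487 = 0.01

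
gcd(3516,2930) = 586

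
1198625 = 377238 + 821387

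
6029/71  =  6029/71 = 84.92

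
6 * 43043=258258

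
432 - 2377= - 1945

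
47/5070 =47/5070 = 0.01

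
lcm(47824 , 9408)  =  573888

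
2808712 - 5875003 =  - 3066291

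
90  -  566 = - 476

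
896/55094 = 448/27547= 0.02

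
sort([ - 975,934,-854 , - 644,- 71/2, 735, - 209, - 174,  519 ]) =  [ - 975, - 854,  -  644, - 209, - 174, - 71/2, 519,735 , 934] 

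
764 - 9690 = -8926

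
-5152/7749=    - 1  +  371/1107 = - 0.66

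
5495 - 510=4985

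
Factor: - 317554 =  - 2^1*158777^1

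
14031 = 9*1559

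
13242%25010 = 13242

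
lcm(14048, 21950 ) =351200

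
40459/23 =40459/23 = 1759.09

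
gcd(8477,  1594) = 1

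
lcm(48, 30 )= 240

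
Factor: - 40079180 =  - 2^2*5^1*  2003959^1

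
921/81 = 307/27=11.37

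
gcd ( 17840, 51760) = 80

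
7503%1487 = 68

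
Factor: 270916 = 2^2*89^1 * 761^1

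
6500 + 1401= 7901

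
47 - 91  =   - 44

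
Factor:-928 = -2^5*29^1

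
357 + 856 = 1213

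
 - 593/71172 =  - 1+70579/71172=   - 0.01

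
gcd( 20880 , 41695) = 5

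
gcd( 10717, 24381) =7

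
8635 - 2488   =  6147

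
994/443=994/443 = 2.24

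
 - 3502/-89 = 39+31/89 = 39.35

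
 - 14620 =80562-95182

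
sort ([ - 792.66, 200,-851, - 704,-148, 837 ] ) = [ - 851, - 792.66, - 704, - 148 , 200,837 ] 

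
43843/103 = 43843/103 = 425.66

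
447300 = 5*89460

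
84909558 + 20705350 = 105614908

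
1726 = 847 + 879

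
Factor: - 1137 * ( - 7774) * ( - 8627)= - 2^1*3^1*13^2 * 23^1*379^1*8627^1=- 76254380826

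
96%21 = 12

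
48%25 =23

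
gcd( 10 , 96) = 2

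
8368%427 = 255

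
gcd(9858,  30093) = 3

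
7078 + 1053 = 8131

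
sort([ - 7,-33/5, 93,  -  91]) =[-91, - 7 , - 33/5, 93] 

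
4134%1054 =972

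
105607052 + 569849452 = 675456504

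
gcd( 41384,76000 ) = 8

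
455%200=55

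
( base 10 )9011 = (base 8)21463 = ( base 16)2333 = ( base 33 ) 892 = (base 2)10001100110011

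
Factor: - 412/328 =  - 103/82 = - 2^(-1 ) *41^ (-1) * 103^1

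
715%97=36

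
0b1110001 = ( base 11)A3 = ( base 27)45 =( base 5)423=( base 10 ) 113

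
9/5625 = 1/625= 0.00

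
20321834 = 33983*598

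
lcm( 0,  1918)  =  0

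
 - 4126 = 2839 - 6965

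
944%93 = 14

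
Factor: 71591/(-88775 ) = -5^( - 2)*13^1*53^( - 1 )*67^(  -  1)*5507^1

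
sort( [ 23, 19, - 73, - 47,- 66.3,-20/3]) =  [-73, - 66.3, - 47,-20/3, 19, 23]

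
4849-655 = 4194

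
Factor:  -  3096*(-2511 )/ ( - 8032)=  - 2^(-2) * 3^6*31^1 * 43^1*251^( - 1) = - 971757/1004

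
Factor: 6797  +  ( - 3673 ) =2^2*11^1*71^1  =  3124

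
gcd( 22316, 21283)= 1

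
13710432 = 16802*816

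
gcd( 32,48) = 16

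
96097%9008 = 6017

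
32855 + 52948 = 85803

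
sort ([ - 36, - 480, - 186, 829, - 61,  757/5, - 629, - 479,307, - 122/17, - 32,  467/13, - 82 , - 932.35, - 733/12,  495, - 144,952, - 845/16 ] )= [ - 932.35,  -  629, - 480, - 479, - 186, - 144, - 82, - 733/12, - 61,-845/16  , - 36, - 32, - 122/17, 467/13,757/5, 307, 495,829,952]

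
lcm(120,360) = 360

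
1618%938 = 680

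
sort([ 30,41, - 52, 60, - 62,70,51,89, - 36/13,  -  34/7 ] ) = [ - 62, - 52, - 34/7, - 36/13, 30,41,51, 60,70,89 ]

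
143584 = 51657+91927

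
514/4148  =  257/2074  =  0.12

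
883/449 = 883/449 = 1.97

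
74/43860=37/21930 = 0.00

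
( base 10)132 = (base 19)6I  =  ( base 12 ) B0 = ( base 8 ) 204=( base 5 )1012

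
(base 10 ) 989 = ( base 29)153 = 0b1111011101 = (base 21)252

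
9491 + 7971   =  17462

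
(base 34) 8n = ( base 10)295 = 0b100100111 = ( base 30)9P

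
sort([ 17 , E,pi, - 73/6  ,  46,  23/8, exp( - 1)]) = [ - 73/6,exp( - 1),E, 23/8,  pi, 17,  46 ] 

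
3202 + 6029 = 9231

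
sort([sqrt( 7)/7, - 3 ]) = [ - 3,sqrt (7) /7 ]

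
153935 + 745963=899898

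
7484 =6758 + 726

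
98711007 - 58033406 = 40677601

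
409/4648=409/4648 = 0.09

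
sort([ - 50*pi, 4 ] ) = [ -50*pi, 4]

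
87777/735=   29259/245 =119.42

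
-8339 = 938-9277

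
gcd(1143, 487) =1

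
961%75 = 61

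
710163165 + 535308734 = 1245471899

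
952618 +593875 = 1546493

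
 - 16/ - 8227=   16/8227 =0.00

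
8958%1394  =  594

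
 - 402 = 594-996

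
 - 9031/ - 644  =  9031/644 = 14.02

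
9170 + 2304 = 11474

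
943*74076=69853668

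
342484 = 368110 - 25626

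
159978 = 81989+77989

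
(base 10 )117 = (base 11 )a7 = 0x75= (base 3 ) 11100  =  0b1110101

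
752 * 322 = 242144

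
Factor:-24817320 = - 2^3*3^3*5^1  *11^1*2089^1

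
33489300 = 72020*465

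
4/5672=1/1418 =0.00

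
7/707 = 1/101 = 0.01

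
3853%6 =1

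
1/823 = 1/823 =0.00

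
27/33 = 9/11 = 0.82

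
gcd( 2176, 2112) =64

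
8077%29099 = 8077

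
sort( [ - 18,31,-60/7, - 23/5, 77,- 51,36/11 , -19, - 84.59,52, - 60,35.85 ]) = [ - 84.59,  -  60 ,-51, - 19, -18, - 60/7, - 23/5 , 36/11, 31, 35.85, 52 , 77] 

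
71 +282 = 353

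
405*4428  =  1793340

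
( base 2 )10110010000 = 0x590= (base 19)3hi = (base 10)1424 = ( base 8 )2620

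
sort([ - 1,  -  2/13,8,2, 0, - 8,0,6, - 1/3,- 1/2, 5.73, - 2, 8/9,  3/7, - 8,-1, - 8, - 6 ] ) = [ - 8, - 8, - 8, - 6,- 2, - 1, - 1, - 1/2, - 1/3,  -  2/13,0, 0,3/7,8/9,  2,5.73,6, 8] 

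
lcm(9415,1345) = 9415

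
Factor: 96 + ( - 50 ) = 46 = 2^1*23^1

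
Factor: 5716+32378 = 38094 = 2^1*3^1 * 7^1*907^1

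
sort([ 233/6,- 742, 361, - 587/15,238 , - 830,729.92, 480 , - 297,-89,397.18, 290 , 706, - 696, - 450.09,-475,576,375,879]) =[ - 830, - 742, - 696, - 475, - 450.09, - 297 , - 89, - 587/15, 233/6,238  ,  290 , 361,375,  397.18,480,576,706,729.92,879] 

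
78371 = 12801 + 65570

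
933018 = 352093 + 580925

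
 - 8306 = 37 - 8343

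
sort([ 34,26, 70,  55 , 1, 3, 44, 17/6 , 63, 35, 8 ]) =[ 1,17/6,  3,8, 26, 34,35, 44,55, 63, 70]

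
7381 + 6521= 13902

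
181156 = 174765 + 6391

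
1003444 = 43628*23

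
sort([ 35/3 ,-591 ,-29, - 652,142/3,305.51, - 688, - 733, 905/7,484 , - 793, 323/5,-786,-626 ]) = [- 793 , - 786, - 733, - 688, - 652, - 626,-591, - 29, 35/3,  142/3 , 323/5,905/7, 305.51 , 484] 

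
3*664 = 1992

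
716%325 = 66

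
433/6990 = 433/6990 = 0.06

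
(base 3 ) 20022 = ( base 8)252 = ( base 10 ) 170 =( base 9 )208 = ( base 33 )55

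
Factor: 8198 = 2^1*4099^1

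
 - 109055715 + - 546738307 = - 655794022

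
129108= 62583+66525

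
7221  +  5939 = 13160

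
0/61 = 0 = 0.00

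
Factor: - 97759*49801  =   - 4868495959 =- 29^1*3371^1 * 49801^1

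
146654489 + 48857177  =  195511666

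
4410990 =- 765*( - 5766) 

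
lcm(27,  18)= 54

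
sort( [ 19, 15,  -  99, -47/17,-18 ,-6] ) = [ - 99 ,-18, - 6, - 47/17, 15,19 ] 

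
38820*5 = 194100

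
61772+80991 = 142763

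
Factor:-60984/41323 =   -  2^3*3^2*7^1*11^2*31^(  -  2)*43^( -1) 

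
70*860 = 60200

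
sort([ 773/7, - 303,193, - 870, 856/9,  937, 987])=[ - 870,-303,856/9 , 773/7,193, 937,987 ] 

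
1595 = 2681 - 1086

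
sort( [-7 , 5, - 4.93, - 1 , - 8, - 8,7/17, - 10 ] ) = [ - 10, - 8, - 8, - 7,-4.93 , - 1,7/17 , 5 ] 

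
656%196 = 68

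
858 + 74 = 932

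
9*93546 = 841914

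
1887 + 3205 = 5092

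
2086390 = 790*2641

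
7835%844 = 239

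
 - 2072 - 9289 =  - 11361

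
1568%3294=1568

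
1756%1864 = 1756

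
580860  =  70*8298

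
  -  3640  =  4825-8465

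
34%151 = 34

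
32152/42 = 16076/21 = 765.52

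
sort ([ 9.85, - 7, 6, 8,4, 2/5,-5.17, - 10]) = [ -10, - 7, - 5.17,2/5,4, 6,8,9.85]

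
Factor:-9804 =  - 2^2*3^1*19^1*43^1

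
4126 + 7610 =11736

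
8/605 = 8/605 =0.01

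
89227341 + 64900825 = 154128166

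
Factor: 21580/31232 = 2^(-7 ) * 5^1 * 13^1*61^( - 1 )*83^1 = 5395/7808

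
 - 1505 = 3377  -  4882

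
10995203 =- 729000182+739995385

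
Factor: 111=3^1*37^1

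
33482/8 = 4185  +  1/4 = 4185.25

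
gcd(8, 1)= 1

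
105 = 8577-8472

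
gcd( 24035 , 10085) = 5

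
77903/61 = 1277+6/61 = 1277.10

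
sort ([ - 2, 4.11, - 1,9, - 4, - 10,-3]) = [-10,-4, - 3, - 2, - 1 , 4.11 , 9 ]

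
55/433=55/433 = 0.13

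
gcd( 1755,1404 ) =351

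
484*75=36300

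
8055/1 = 8055 =8055.00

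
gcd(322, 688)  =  2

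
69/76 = 69/76 = 0.91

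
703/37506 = 37/1974 = 0.02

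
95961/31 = 3095 + 16/31  =  3095.52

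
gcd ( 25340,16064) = 4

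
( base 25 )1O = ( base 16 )31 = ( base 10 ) 49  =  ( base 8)61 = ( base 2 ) 110001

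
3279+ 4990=8269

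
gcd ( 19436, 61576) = 172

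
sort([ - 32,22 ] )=[- 32,22 ] 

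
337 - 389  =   - 52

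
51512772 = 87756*587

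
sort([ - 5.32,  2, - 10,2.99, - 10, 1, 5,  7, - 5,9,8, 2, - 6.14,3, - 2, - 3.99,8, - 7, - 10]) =[ - 10, - 10, - 10, - 7, - 6.14, - 5.32, - 5,-3.99, - 2, 1,  2, 2,  2.99, 3,5,  7, 8 , 8 , 9]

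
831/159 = 277/53 = 5.23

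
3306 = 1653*2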